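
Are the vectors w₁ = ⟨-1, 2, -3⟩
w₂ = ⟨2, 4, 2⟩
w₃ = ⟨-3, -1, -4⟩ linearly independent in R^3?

Row-reduce the matrix whose columns are w₁, w₂, w₃.
The reduction yields 3 nonzero rows, so the rank is 3.
Since rank = 3 (the number of vectors), the set is linearly independent.

linearly independent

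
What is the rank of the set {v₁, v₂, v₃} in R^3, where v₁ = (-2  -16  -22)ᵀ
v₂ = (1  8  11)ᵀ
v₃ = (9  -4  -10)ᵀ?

Row-reduce the 3×3 matrix with these as rows.
The echelon form has 2 nonzero rows, so the rank is 2.

2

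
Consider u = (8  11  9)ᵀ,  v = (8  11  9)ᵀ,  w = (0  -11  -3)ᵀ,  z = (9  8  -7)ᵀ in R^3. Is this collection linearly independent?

linearly dependent

There are 4 vectors in a 3-dimensional space, so they cannot be linearly independent.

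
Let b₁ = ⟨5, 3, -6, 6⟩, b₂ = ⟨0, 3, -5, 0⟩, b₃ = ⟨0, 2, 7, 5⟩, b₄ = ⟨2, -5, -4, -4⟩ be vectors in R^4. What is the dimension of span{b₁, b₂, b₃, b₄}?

Form the matrix with b₁, b₂, b₃, b₄ as columns and reduce.
The echelon form has 4 nonzero rows, so the rank is 4.

4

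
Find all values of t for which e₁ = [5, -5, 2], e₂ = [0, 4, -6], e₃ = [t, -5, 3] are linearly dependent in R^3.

t = 45/11

The set is linearly dependent precisely when det[e₁; e₂; e₃] = 0.
Cofactor expansion gives det = 22*t - 90.
Setting this to zero gives t = 45/11.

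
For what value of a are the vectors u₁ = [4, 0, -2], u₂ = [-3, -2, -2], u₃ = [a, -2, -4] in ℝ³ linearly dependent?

a = 1

The vectors are dependent exactly when the determinant of the matrix with rows u₁, u₂, u₃ vanishes.
Cofactor expansion gives det = 4 - 4*a.
Setting this to zero gives a = 1.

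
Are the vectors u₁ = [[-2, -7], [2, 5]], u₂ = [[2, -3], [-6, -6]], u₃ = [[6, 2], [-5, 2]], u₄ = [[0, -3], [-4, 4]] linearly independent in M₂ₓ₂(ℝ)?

linearly independent

Take coordinates with respect to the standard basis {E₁₁, E₁₂, E₂₁, E₂₂}.
Form the 4×4 matrix with these as columns; its determinant is 1798.
A nonzero determinant means the columns are linearly independent.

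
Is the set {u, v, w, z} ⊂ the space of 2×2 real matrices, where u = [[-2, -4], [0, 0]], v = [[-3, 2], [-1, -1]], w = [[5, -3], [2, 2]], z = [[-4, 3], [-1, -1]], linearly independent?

Write each element as a coordinate vector in ℝ⁴ using {E₁₁, E₁₂, E₂₁, E₂₂}.
Place the vectors as rows of a 4×4 matrix and reduce to echelon form.
The reduction yields 3 nonzero rows, so the rank is 3.
Since rank 3 < 4, the set is linearly dependent.
Indeed 3v + w - z = 0.

linearly dependent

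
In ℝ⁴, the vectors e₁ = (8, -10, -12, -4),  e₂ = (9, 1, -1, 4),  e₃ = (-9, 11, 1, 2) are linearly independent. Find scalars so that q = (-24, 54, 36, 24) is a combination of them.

Solve the system with e₁, e₂, e₃ as columns and q as the right-hand side.
Back-substitution yields (c₁, c₂, c₃) = (-3, 2, 2).

q = -3e₁ + 2e₂ + 2e₃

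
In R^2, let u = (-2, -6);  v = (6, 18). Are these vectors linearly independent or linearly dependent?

linearly dependent

Row-reduce the matrix whose columns are u, v.
The reduction yields 1 nonzero row, so the rank is 1.
Since rank 1 < 2, the set is linearly dependent.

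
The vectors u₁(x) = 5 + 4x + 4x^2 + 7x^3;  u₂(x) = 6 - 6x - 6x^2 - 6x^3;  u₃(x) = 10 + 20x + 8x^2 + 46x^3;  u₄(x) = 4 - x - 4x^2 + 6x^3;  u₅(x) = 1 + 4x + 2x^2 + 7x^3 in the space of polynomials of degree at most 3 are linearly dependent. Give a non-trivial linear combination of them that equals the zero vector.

u₁ - u₂ - u₃ + 2u₄ + 3u₅ = 0

Write each element as a vector in ℝ⁴ using {1, x, …, x^3}.
Write the vectors as columns of a matrix and find a nonzero vector in its null space.
The free variable yields coefficients (1, -1, -1, 2, 3) (any nonzero multiple also works).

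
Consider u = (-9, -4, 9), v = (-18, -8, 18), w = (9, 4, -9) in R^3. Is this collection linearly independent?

Place the vectors as rows of a 3×3 matrix and reduce to echelon form.
The reduction yields 1 nonzero row, so the rank is 1.
Since rank 1 < 3, the set is linearly dependent.

linearly dependent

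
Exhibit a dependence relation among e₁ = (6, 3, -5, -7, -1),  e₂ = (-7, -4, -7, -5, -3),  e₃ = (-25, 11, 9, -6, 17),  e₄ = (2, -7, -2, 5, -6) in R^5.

2e₁ - e₂ + e₃ + 3e₄ = 0

Set up α₁e₁ + … + α₄e₄ = 0 and solve the homogeneous system.
The free variable yields coefficients (2, -1, 1, 3) (any nonzero multiple also works).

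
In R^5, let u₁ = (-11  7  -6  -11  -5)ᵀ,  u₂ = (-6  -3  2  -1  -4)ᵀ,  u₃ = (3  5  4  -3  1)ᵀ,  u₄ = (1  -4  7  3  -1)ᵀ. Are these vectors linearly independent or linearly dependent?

linearly dependent

Row-reduce the matrix whose columns are u₁, u₂, u₃, u₄.
The reduction yields 3 nonzero rows, so the rank is 3.
Since rank 3 < 4, the set is linearly dependent.
Indeed u₁ - 2u₂ - u₃ + 2u₄ = 0.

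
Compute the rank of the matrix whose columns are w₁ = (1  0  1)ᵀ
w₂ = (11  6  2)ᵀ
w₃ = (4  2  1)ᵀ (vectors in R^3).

Put the 3×3 matrix [w₁|w₂|w₃] into echelon form.
There are 2 pivot columns, so rank = 2.

rank 2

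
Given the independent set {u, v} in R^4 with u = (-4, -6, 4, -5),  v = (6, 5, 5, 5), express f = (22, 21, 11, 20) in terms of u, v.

f = -u + 3v

Since u, v are independent, the coefficients expressing f are uniquely determined by a linear system.
The system has the unique solution (α₁, α₂) = (-1, 3).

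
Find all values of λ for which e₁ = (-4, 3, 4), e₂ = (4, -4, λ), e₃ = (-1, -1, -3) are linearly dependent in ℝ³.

The set is linearly dependent precisely when det[e₁; e₂; e₃] = 0.
Cofactor expansion gives det = -7*λ - 44.
Solving -7*λ - 44 = 0 yields λ = -44/7.

λ = -44/7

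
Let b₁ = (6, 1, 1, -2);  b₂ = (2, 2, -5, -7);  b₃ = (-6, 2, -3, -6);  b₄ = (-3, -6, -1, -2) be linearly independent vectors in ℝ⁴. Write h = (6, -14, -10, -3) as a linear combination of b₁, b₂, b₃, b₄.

Write h = a₁b₁ + … + a₄b₄ and equate components.
Row-reducing the augmented matrix gives the unique coefficients (a₁, …, a₄) = (-2, 3, -3, 2).

h = -2b₁ + 3b₂ - 3b₃ + 2b₄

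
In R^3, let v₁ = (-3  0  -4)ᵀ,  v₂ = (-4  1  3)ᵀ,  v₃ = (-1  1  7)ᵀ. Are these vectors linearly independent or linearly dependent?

linearly dependent

Row-reduce the matrix whose columns are v₁, v₂, v₃.
The reduction yields 2 nonzero rows, so the rank is 2.
Since rank 2 < 3, the set is linearly dependent.
Indeed v₁ - v₂ + v₃ = 0.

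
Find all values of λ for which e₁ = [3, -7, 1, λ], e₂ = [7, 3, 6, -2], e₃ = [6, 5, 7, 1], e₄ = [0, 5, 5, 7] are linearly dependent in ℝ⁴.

Dependence holds iff the 4×4 matrix [e₁ e₂ e₃ e₄] is singular.
The determinant works out to -20*λ - 88.
Solving -20*λ - 88 = 0 yields λ = -22/5.

λ = -22/5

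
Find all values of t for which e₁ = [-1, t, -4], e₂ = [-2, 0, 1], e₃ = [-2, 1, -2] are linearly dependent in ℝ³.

t = 3/2

The vectors are dependent exactly when the determinant of the matrix with rows e₁, e₂, e₃ vanishes.
Cofactor expansion gives det = 9 - 6*t.
This vanishes exactly when t = 3/2.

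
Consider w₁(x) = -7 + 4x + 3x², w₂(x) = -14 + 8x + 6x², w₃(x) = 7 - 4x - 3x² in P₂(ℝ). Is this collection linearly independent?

linearly dependent

Write each element as a coordinate vector in ℝ³ using {1, x, x²}.
One vector is a scalar multiple of another, so the set is dependent.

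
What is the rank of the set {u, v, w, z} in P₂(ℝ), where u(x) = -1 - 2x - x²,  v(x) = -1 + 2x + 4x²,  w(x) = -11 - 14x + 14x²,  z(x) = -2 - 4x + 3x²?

Represent each element by its coordinate vector in ℝ³.
Put the 3×4 matrix [u|v|w|z] into echelon form.
The echelon form has 3 nonzero rows, so the rank is 3.
(With 4 elements in a 3-dimensional space the rank is at most 3.)

3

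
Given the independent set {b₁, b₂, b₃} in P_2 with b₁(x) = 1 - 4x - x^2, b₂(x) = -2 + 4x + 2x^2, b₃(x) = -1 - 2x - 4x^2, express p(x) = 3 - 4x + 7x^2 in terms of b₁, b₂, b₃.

Identify each element with its coordinate vector in ℝ³ via {1, x, x^2}.
Solve the system with b₁, b₂, b₃ as columns and p as the right-hand side.
Back-substitution yields (c₁, c₂, c₃) = (3, 1, -2).

p = 3b₁ + b₂ - 2b₃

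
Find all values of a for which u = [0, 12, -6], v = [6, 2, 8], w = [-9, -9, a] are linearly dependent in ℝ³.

Place the vectors as rows of a 3×3 matrix; dependence ⇔ determinant zero.
Expanding, det = -72*a - 648.
This vanishes exactly when a = -9.

a = -9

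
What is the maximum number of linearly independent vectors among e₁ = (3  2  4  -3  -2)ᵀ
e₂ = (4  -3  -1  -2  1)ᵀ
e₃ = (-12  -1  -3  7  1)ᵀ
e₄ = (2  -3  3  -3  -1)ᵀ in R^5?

Row-reduce the 4×5 matrix with these as rows.
Reduction leaves 3 leading entries, giving rank 3.

3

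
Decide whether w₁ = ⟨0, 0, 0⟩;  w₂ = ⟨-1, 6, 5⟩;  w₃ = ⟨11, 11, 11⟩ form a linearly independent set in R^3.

linearly dependent

One of the vectors is the zero vector, so the set is linearly dependent.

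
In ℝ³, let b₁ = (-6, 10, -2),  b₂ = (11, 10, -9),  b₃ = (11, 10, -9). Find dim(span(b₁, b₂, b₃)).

2

Apply Gaussian elimination to the matrix whose rows are b₁, b₂, b₃.
The echelon form has 2 nonzero rows, so the rank is 2.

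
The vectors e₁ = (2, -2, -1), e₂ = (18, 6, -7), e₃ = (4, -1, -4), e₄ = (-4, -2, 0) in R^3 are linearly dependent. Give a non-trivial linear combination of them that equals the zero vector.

Solve the homogeneous system with e₁, e₂, e₃, e₄ as columns by row-reducing the coefficient matrix.
One solution (up to scaling) is (1, 1, -2, 3).

e₁ + e₂ - 2e₃ + 3e₄ = 0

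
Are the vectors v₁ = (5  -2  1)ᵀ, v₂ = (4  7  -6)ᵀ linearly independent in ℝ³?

linearly independent

Place the vectors as rows of a 2×3 matrix and reduce to echelon form.
The reduction yields 2 nonzero rows, so the rank is 2.
Since rank = 2 (the number of vectors), the set is linearly independent.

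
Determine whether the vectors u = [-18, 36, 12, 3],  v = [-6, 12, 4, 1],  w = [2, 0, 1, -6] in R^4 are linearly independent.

One vector is a scalar multiple of another, so the set is dependent.

linearly dependent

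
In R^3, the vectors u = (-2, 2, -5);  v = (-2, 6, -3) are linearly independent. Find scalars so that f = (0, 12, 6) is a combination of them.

f = -3u + 3v

Set up the augmented matrix [u | v | f] and row-reduce.
Back-substitution yields (c₁, c₂) = (-3, 3).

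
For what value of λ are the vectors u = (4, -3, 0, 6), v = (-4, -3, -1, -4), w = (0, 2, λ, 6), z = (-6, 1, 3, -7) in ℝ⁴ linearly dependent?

λ = 29

Place the vectors as rows of a 4×4 matrix; dependence ⇔ determinant zero.
Cofactor expansion gives det = 580 - 20*λ.
Solving 580 - 20*λ = 0 yields λ = 29.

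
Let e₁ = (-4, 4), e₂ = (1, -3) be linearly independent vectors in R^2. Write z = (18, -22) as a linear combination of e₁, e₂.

z = -4e₁ + 2e₂

Since e₁, e₂ are independent, the coefficients expressing z are uniquely determined by a linear system.
Row-reducing the augmented matrix gives the unique coefficients (α₁, α₂) = (-4, 2).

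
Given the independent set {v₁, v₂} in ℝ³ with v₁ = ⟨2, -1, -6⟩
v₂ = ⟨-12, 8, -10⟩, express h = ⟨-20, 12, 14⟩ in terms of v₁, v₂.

h = -4v₁ + v₂

Solve the system with v₁, v₂ as columns and h as the right-hand side.
The system has the unique solution (α₁, α₂) = (-4, 1).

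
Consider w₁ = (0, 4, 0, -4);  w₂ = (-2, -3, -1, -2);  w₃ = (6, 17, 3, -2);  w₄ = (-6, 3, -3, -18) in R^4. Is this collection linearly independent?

linearly dependent

Form the 4×4 matrix with these as columns; its determinant is 0.
A zero determinant means the columns are linearly dependent.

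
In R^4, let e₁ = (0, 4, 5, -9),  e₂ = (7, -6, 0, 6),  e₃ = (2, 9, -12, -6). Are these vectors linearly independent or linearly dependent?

Row-reduce the matrix whose columns are e₁, e₂, e₃.
The reduction yields 3 nonzero rows, so the rank is 3.
Since rank = 3 (the number of vectors), the set is linearly independent.

linearly independent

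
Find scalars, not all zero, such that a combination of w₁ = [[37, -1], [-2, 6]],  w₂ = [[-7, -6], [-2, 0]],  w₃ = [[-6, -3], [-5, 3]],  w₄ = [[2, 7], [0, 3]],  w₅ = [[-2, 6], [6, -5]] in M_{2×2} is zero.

w₁ + 3w₂ + 2w₃ + w₄ + 3w₅ = 0

Pass to coordinate vectors relative to the basis {E₁₁, E₁₂, E₂₁, E₂₂}.
Set up α₁w₁ + … + α₅w₅ = 0 and solve the homogeneous system.
The free variable yields coefficients (1, 3, 2, 1, 3) (any nonzero multiple also works).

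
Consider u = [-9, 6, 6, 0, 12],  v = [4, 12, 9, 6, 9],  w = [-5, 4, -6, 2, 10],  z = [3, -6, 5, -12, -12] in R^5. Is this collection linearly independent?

linearly independent

Place the vectors as rows of a 4×5 matrix and reduce to echelon form.
The reduction yields 4 nonzero rows, so the rank is 4.
Since rank = 4 (the number of vectors), the set is linearly independent.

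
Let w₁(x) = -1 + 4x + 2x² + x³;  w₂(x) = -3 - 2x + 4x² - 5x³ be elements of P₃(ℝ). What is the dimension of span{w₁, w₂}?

Represent each element by its coordinate vector in ℝ⁴.
Form the matrix with w₁, w₂ as columns and reduce.
The echelon form has 2 nonzero rows, so the rank is 2.

dim = 2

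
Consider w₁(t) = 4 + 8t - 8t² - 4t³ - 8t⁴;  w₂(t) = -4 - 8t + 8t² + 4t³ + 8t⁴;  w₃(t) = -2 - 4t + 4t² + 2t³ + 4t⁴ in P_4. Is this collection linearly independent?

linearly dependent

Write each element as a coordinate vector in ℝ⁵ using {1, t, …, t⁴}.
Place the vectors as rows of a 3×5 matrix and reduce to echelon form.
The reduction yields 1 nonzero row, so the rank is 1.
Since rank 1 < 3, the set is linearly dependent.
Indeed w₁ + w₂ = 0.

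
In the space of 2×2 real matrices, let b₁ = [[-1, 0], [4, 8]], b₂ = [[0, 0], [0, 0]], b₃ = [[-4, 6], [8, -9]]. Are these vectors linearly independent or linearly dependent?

linearly dependent

Write each element as a coordinate vector in ℝ⁴ using {E₁₁, E₁₂, E₂₁, E₂₂}.
One of the vectors is the zero vector, so the set is linearly dependent.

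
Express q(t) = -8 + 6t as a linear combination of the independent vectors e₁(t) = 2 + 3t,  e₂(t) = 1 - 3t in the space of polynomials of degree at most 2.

q = -2e₁ - 4e₂

Work in coordinates with respect to the standard basis {1, t, t²}.
Write q = a₁e₁ + a₂e₂ and equate components.
Back-substitution yields (a₁, a₂) = (-2, -4).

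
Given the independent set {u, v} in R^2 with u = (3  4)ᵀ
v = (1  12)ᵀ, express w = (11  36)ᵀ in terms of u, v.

Set up the augmented matrix [u | v | w] and row-reduce.
Row-reducing the augmented matrix gives the unique coefficients (a₁, a₂) = (3, 2).

w = 3u + 2v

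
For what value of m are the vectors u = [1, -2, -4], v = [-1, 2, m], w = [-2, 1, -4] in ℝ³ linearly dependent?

Dependence holds iff the 3×3 matrix [u v w] is singular.
Expanding, det = 3*m - 12.
Setting this to zero gives m = 4.

m = 4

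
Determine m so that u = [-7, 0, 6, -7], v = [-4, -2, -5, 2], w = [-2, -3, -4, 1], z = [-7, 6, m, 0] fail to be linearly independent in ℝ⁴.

The vectors are dependent exactly when the determinant of the matrix with rows u, v, w, z vanishes.
Expanding, det = 84*m - 203.
This vanishes exactly when m = 29/12.

m = 29/12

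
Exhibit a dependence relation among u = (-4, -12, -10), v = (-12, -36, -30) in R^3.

3u - v = 0

Solve the homogeneous system with u, v as columns by row-reducing the coefficient matrix.
The free variable yields coefficients (3, -1) (any nonzero multiple also works).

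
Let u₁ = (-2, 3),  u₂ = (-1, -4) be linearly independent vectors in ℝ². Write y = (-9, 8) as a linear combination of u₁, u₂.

y = 4u₁ + u₂

Set up the augmented matrix [u₁ | u₂ | y] and row-reduce.
Row-reducing the augmented matrix gives the unique coefficients (a₁, a₂) = (4, 1).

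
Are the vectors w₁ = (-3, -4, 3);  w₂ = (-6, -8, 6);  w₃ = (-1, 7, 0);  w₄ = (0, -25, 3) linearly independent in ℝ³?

linearly dependent

There are 4 vectors in a 3-dimensional space, so they cannot be linearly independent.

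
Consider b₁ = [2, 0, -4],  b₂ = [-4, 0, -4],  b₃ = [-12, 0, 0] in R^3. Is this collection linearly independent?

linearly dependent

Place the vectors as rows of a 3×3 matrix and reduce to echelon form.
The reduction yields 2 nonzero rows, so the rank is 2.
Since rank 2 < 3, the set is linearly dependent.
Indeed 2b₁ - 2b₂ + b₃ = 0.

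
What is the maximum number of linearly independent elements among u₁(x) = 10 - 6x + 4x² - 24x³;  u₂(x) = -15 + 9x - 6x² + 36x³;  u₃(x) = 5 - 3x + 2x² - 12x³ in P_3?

Use coordinates relative to {1, x, …, x³}.
Row-reduce the 3×4 matrix with these as rows.
Reduction leaves 1 leading entry, giving rank 1.

1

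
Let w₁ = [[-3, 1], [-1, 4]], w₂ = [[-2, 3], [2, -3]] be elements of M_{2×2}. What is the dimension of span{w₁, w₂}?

Represent each element by its coordinate vector in ℝ⁴.
Apply Gaussian elimination to the matrix whose rows are w₁, w₂.
The echelon form has 2 nonzero rows, so the rank is 2.

dim = 2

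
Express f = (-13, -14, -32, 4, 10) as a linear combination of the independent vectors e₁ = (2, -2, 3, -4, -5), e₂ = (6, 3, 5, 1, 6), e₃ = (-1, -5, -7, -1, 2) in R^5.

Since e₁, e₂, e₃ are independent, the coefficients expressing f are uniquely determined by a linear system.
Row-reducing the augmented matrix gives the unique coefficients (c₁, c₂, c₃) = (-2, -1, 3).

f = -2e₁ - e₂ + 3e₃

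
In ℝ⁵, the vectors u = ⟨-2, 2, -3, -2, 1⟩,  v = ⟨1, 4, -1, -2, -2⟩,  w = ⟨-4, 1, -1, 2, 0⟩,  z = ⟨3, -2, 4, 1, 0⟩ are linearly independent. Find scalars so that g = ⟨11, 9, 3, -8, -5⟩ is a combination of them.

g = u + 3v - w + 2z

Write g = c₁u + … + c₄z and equate components.
Back-substitution yields (c₁, …, c₄) = (1, 3, -1, 2).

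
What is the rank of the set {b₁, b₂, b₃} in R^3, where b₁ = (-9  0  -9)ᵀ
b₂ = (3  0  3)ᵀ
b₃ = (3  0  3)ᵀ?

rank 1

Put the 3×3 matrix [b₁|b₂|b₃] into echelon form.
Exactly 1 pivot survives; hence the rank is 1.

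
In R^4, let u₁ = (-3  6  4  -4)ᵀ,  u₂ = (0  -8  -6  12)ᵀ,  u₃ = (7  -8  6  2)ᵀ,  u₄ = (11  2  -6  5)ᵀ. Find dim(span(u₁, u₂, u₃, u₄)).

Apply Gaussian elimination to the matrix whose rows are u₁, u₂, u₃, u₄.
Reduction leaves 4 leading entries, giving rank 4.

dim = 4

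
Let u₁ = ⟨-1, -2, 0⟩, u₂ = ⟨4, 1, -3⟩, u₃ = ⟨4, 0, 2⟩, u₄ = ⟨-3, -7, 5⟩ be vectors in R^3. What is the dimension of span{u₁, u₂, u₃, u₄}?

dim = 3

Put the 3×4 matrix [u₁|u₂|u₃|u₄] into echelon form.
The echelon form has 3 nonzero rows, so the rank is 3.
(With 4 elements in a 3-dimensional space the rank is at most 3.)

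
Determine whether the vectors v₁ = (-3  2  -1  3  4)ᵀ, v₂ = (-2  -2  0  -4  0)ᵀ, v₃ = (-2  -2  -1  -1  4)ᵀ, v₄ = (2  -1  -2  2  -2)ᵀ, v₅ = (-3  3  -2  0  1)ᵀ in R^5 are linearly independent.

linearly independent

Form the 5×5 matrix with these as columns; its determinant is 412.
A nonzero determinant means the columns are linearly independent.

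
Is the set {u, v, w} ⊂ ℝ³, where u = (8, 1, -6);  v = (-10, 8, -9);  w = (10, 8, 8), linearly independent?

linearly independent

Row-reduce the matrix whose columns are u, v, w.
The reduction yields 3 nonzero rows, so the rank is 3.
Since rank = 3 (the number of vectors), the set is linearly independent.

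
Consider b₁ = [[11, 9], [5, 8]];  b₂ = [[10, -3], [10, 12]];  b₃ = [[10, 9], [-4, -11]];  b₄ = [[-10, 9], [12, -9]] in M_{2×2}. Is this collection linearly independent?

linearly independent

Write each element as a coordinate vector in ℝ⁴ using {E₁₁, E₁₂, E₂₁, E₂₂}.
Form the 4×4 matrix with these as columns; its determinant is -49416.
A nonzero determinant means the columns are linearly independent.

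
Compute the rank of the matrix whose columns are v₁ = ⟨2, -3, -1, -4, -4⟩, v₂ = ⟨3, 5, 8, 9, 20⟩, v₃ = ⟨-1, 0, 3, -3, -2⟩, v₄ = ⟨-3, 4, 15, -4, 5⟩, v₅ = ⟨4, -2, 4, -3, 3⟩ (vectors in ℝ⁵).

Form the matrix with v₁, v₂, v₃, v₄, v₅ as columns and reduce.
There are 3 pivot columns, so rank = 3.

3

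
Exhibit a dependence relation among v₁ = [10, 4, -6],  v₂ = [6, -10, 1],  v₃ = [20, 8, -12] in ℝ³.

2v₁ - v₃ = 0

Row-reduce the matrix with v₁, v₂, v₃ as columns; the null space gives the coefficients.
The free variable yields coefficients (2, 0, -1) (any nonzero multiple also works).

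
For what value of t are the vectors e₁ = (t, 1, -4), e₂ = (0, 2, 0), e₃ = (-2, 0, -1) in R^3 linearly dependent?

Dependence holds iff the 3×3 matrix [e₁ e₂ e₃] is singular.
The determinant works out to -2*t - 16.
Solving -2*t - 16 = 0 yields t = -8.

t = -8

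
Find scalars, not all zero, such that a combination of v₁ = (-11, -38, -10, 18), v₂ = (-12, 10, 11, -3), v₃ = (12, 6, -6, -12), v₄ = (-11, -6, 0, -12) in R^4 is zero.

Set up α₁v₁ + … + α₄v₄ = 0 and solve the homogeneous system.
The free variable yields coefficients (1, 2, 2, -1) (any nonzero multiple also works).

v₁ + 2v₂ + 2v₃ - v₄ = 0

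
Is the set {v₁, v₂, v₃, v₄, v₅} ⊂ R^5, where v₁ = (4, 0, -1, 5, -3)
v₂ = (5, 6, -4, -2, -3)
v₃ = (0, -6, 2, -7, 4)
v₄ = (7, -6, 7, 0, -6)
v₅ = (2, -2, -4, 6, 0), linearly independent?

Row-reduce the matrix whose columns are v₁, v₂, v₃, v₄, v₅.
The reduction yields 5 nonzero rows, so the rank is 5.
Since rank = 5 (the number of vectors), the set is linearly independent.

linearly independent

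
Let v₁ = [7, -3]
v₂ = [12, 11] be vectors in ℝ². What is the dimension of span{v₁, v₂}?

dim = 2

Put the 2×2 matrix [v₁|v₂] into echelon form.
Exactly 2 pivots survive; hence the rank is 2.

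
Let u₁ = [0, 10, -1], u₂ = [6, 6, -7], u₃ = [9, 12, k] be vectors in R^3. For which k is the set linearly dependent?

k = -54/5

Dependence holds iff the 3×3 matrix [u₁ u₂ u₃] is singular.
Expanding, det = -60*k - 648.
This vanishes exactly when k = -54/5.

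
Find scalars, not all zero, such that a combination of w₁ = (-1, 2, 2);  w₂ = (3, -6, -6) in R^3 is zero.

3w₁ + w₂ = 0

Set up α₁w₁ + α₂w₂ = 0 and solve the homogeneous system.
A generator of the null space is (3, 1).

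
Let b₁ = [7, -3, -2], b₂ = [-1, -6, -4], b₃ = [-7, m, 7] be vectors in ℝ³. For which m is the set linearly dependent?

The set is linearly dependent precisely when det[b₁; b₂; b₃] = 0.
Expanding, det = 30*m - 315.
Setting this to zero gives m = 21/2.

m = 21/2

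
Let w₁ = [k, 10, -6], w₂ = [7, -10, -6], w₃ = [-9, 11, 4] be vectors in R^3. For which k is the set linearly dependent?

k = -13

The set is linearly dependent precisely when det[w₁; w₂; w₃] = 0.
Cofactor expansion gives det = 26*k + 338.
Solving 26*k + 338 = 0 yields k = -13.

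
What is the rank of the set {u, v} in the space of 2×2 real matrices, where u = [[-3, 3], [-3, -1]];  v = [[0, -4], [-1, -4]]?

2

Pass to coordinate vectors with respect to the basis {E₁₁, E₁₂, E₂₁, E₂₂}.
Row-reduce the 2×4 matrix with these as rows.
Reduction leaves 2 leading entries, giving rank 2.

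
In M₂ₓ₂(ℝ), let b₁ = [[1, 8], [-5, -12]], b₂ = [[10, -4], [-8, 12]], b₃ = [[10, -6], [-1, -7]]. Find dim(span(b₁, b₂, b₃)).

dim = 3

Represent each element by its coordinate vector in ℝ⁴.
Form the matrix with b₁, b₂, b₃ as columns and reduce.
The echelon form has 3 nonzero rows, so the rank is 3.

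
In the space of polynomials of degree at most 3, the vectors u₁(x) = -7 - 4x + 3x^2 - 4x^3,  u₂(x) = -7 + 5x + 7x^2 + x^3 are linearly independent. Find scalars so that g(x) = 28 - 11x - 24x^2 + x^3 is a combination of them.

Identify each element with its coordinate vector in ℝ⁴ via {1, x, …, x^3}.
Since u₁, u₂ are independent, the coefficients expressing g are uniquely determined by a linear system.
Row-reducing the augmented matrix gives the unique coefficients (c₁, c₂) = (-1, -3).

g = -u₁ - 3u₂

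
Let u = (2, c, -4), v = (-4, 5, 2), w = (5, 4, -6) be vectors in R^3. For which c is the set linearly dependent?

c = 44/7

The vectors are dependent exactly when the determinant of the matrix with rows u, v, w vanishes.
The determinant works out to 88 - 14*c.
Solving 88 - 14*c = 0 yields c = 44/7.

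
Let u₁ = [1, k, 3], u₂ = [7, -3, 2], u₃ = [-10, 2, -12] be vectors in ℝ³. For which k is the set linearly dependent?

k = 1/4

The set is linearly dependent precisely when det[u₁; u₂; u₃] = 0.
Expanding, det = 64*k - 16.
This vanishes exactly when k = 1/4.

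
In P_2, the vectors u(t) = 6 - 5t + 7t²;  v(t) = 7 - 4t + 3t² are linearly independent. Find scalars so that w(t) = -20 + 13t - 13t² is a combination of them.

w = -u - 2v

Identify each element with its coordinate vector in ℝ³ via {1, t, t²}.
Since u, v are independent, the coefficients expressing w are uniquely determined by a linear system.
Row-reducing the augmented matrix gives the unique coefficients (α₁, α₂) = (-1, -2).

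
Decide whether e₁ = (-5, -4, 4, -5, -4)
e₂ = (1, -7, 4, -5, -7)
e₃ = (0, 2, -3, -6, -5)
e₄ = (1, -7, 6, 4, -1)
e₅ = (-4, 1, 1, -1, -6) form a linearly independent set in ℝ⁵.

The matrix [e₁|e₂|e₃|e₄|e₅] has determinant 528.
A nonzero determinant means the columns are linearly independent.

linearly independent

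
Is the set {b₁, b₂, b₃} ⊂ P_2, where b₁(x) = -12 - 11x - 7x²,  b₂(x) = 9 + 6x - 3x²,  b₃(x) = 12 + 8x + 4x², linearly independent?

Take coordinates with respect to the standard basis {1, x, x²}.
Form the 3×3 matrix with these as columns; its determinant is 216.
A nonzero determinant means the columns are linearly independent.

linearly independent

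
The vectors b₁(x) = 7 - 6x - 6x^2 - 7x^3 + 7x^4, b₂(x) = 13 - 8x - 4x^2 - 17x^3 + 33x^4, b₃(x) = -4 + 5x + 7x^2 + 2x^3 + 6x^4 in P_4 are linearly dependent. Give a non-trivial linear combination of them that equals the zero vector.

Pass to coordinate vectors relative to the basis {1, x, …, x^4}.
Solve the homogeneous system with b₁, b₂, b₃ as columns by row-reducing the coefficient matrix.
The free variable yields coefficients (3, -1, 2) (any nonzero multiple also works).

3b₁ - b₂ + 2b₃ = 0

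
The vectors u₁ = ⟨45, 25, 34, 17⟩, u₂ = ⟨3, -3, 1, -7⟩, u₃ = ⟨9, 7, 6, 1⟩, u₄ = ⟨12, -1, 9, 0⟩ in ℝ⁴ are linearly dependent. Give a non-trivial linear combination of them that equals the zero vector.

Write the vectors as columns of a matrix and find a nonzero vector in its null space.
The free variable yields coefficients (1, 2, -3, -2) (any nonzero multiple also works).

u₁ + 2u₂ - 3u₃ - 2u₄ = 0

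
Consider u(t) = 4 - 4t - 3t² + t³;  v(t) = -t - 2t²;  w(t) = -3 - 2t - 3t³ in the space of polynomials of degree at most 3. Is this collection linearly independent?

linearly independent

Write each element as a coordinate vector in ℝ⁴ using {1, t, …, t³}.
Place the vectors as rows of a 3×4 matrix and reduce to echelon form.
The reduction yields 3 nonzero rows, so the rank is 3.
Since rank = 3 (the number of vectors), the set is linearly independent.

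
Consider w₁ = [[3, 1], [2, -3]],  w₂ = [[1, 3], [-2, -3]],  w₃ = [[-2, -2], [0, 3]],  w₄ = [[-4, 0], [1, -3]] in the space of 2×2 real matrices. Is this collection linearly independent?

Take coordinates with respect to the standard basis {E₁₁, E₁₂, E₂₁, E₂₂}.
Row-reduce the matrix whose columns are w₁, w₂, w₃, w₄.
The reduction yields 3 nonzero rows, so the rank is 3.
Since rank 3 < 4, the set is linearly dependent.

linearly dependent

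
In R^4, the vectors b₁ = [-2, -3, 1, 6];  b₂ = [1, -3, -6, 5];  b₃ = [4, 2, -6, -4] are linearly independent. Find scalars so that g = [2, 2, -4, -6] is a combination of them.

g = -4b₁ + 2b₂ - 2b₃

Write g = α₁b₁ + … + α₃b₃ and equate components.
Row-reducing the augmented matrix gives the unique coefficients (α₁, α₂, α₃) = (-4, 2, -2).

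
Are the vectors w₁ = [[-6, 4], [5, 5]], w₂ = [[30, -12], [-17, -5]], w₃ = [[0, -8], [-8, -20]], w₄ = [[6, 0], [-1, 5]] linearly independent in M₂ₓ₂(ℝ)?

Take coordinates with respect to the standard basis {E₁₁, E₁₂, E₂₁, E₂₂}.
Place the vectors as rows of a 4×4 matrix and reduce to echelon form.
The reduction yields 2 nonzero rows, so the rank is 2.
Since rank 2 < 4, the set is linearly dependent.

linearly dependent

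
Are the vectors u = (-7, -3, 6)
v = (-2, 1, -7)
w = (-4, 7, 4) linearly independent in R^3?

linearly independent

Row-reduce the matrix whose columns are u, v, w.
The reduction yields 3 nonzero rows, so the rank is 3.
Since rank = 3 (the number of vectors), the set is linearly independent.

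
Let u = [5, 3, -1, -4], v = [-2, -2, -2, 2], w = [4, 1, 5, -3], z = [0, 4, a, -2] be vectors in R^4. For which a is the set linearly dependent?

a = 12

The vectors are dependent exactly when the determinant of the matrix with rows u, v, w, z vanishes.
The determinant works out to 24 - 2*a.
Setting this to zero gives a = 12.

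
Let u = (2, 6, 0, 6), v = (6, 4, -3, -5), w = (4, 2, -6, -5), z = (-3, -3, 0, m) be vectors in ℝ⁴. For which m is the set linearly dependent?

Dependence holds iff the 4×4 matrix [u v w z] is singular.
The determinant works out to 108*m - 72.
Solving 108*m - 72 = 0 yields m = 2/3.

m = 2/3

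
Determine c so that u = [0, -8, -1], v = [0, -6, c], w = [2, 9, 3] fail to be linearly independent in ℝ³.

c = -3/4

The vectors are dependent exactly when the determinant of the matrix with rows u, v, w vanishes.
The determinant works out to -16*c - 12.
Solving -16*c - 12 = 0 yields c = -3/4.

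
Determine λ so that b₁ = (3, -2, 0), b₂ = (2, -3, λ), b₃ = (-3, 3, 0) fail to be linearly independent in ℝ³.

The vectors are dependent exactly when the determinant of the matrix with rows b₁, b₂, b₃ vanishes.
The determinant works out to -3*λ.
Setting this to zero gives λ = 0.

λ = 0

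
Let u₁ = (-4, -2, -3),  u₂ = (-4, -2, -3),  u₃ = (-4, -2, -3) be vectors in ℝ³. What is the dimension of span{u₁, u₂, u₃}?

1

Form the matrix with u₁, u₂, u₃ as columns and reduce.
Reduction leaves 1 leading entry, giving rank 1.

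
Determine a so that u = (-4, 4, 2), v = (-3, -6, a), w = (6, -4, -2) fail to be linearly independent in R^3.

a = -3

Place the vectors as rows of a 3×3 matrix; dependence ⇔ determinant zero.
Expanding, det = 8*a + 24.
Solving 8*a + 24 = 0 yields a = -3.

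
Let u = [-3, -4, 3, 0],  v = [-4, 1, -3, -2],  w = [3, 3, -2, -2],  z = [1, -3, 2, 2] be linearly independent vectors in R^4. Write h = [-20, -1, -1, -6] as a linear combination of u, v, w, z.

Solve the system with u, v, w, z as columns and h as the right-hand side.
Row-reducing the augmented matrix gives the unique coefficients (c₁, …, c₄) = (2, 1, -2, -4).

h = 2u + v - 2w - 4z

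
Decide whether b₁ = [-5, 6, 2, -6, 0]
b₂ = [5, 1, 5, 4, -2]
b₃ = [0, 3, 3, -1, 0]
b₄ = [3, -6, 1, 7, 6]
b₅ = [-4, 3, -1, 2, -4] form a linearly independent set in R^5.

linearly independent

The matrix [b₁|b₂|b₃|b₄|b₅] has determinant -850.
A nonzero determinant means the columns are linearly independent.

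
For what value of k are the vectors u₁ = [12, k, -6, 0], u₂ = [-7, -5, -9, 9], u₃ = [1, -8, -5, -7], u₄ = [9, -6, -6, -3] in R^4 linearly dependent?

Place the vectors as rows of a 4×4 matrix; dependence ⇔ determinant zero.
Cofactor expansion gives det = -1080*k - 4500.
Setting this to zero gives k = -25/6.

k = -25/6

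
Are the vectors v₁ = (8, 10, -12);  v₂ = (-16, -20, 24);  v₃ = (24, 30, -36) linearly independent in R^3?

The matrix [v₁|v₂|v₃] has determinant 0.
A zero determinant means the columns are linearly dependent.
Indeed 2v₁ + v₂ = 0.

linearly dependent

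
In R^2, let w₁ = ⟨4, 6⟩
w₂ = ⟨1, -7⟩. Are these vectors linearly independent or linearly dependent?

Form the 2×2 matrix with these as columns; its determinant is -34.
A nonzero determinant means the columns are linearly independent.

linearly independent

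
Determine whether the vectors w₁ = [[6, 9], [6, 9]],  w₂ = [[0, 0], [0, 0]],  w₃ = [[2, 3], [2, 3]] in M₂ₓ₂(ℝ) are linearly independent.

linearly dependent

Write each element as a coordinate vector in ℝ⁴ using {E₁₁, E₁₂, E₂₁, E₂₂}.
One of the vectors is the zero vector, so the set is linearly dependent.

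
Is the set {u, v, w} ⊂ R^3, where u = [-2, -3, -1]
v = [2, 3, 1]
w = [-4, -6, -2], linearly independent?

linearly dependent

One vector is a scalar multiple of another, so the set is dependent.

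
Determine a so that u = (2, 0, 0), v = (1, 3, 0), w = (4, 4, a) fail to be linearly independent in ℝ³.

The set is linearly dependent precisely when det[u; v; w] = 0.
Expanding, det = 6*a.
Setting this to zero gives a = 0.

a = 0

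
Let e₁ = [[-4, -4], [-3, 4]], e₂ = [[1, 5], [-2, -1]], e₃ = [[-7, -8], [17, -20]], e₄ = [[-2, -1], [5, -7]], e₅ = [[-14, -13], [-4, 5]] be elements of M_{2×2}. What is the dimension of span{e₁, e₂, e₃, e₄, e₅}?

dim = 3

Pass to coordinate vectors with respect to the basis {E₁₁, E₁₂, E₂₁, E₂₂}.
Apply Gaussian elimination to the matrix whose rows are e₁, e₂, e₃, e₄, e₅.
Exactly 3 pivots survive; hence the rank is 3.
(With 5 elements in a 4-dimensional space the rank is at most 4.)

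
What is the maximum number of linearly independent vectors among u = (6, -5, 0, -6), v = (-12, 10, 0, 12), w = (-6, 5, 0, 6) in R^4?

Apply Gaussian elimination to the matrix whose rows are u, v, w.
The echelon form has 1 nonzero row, so the rank is 1.

1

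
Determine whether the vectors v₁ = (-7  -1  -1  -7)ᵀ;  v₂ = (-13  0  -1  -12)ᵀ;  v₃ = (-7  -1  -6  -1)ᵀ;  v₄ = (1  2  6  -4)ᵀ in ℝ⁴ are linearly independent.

linearly dependent

The matrix [v₁|v₂|v₃|v₄] has determinant 0.
A zero determinant means the columns are linearly dependent.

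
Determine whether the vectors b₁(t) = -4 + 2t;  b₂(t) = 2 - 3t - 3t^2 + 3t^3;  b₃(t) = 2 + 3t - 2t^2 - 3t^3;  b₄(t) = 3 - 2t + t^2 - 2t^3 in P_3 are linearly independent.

Take coordinates with respect to the standard basis {1, t, …, t^3}.
Place the vectors as rows of a 4×4 matrix and reduce to echelon form.
The reduction yields 4 nonzero rows, so the rank is 4.
Since rank = 4 (the number of vectors), the set is linearly independent.

linearly independent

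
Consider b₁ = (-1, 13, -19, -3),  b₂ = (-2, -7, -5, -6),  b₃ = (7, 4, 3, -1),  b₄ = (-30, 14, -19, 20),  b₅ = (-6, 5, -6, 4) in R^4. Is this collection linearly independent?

There are 5 vectors in a 4-dimensional space, so they cannot be linearly independent.

linearly dependent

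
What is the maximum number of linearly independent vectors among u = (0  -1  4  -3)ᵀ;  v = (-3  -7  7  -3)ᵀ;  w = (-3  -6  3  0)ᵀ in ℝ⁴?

2

Apply Gaussian elimination to the matrix whose rows are u, v, w.
There are 2 pivot columns, so rank = 2.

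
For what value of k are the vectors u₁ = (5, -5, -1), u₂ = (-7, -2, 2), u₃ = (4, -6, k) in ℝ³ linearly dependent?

Place the vectors as rows of a 3×3 matrix; dependence ⇔ determinant zero.
Expanding, det = -45*k - 30.
Solving -45*k - 30 = 0 yields k = -2/3.

k = -2/3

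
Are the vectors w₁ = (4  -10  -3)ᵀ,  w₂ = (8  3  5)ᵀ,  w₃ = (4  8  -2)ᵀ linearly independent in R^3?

linearly independent

Place the vectors as rows of a 3×3 matrix and reduce to echelon form.
The reduction yields 3 nonzero rows, so the rank is 3.
Since rank = 3 (the number of vectors), the set is linearly independent.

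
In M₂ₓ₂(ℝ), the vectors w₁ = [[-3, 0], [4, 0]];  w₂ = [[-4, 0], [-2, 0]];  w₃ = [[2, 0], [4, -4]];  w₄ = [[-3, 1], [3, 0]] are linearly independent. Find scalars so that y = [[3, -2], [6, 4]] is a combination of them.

Take coordinate vectors relative to {E₁₁, E₁₂, E₂₁, E₂₂}.
Since w₁, w₂, w₃, w₄ are independent, the coefficients expressing y are uniquely determined by a linear system.
Back-substitution yields (c₁, …, c₄) = (3, -2, -1, -2).

y = 3w₁ - 2w₂ - w₃ - 2w₄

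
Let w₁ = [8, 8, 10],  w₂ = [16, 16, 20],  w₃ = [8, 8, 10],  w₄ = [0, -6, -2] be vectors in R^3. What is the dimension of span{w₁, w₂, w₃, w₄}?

dim = 2

Apply Gaussian elimination to the matrix whose rows are w₁, w₂, w₃, w₄.
Reduction leaves 2 leading entries, giving rank 2.
(With 4 elements in a 3-dimensional space the rank is at most 3.)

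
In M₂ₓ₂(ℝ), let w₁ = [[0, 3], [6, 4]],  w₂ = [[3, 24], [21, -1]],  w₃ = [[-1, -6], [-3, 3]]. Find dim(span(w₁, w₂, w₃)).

2

Pass to coordinate vectors with respect to the basis {E₁₁, E₁₂, E₂₁, E₂₂}.
Put the 4×3 matrix [w₁|w₂|w₃] into echelon form.
There are 2 pivot columns, so rank = 2.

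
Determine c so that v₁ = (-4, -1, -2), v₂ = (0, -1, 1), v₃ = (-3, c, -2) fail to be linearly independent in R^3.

Dependence holds iff the 3×3 matrix [v₁ v₂ v₃] is singular.
Cofactor expansion gives det = 4*c + 1.
Solving 4*c + 1 = 0 yields c = -1/4.

c = -1/4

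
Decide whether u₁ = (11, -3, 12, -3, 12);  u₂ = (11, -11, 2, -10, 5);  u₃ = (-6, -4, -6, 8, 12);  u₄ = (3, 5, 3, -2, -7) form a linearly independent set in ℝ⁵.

Place the vectors as rows of a 4×5 matrix and reduce to echelon form.
The reduction yields 4 nonzero rows, so the rank is 4.
Since rank = 4 (the number of vectors), the set is linearly independent.

linearly independent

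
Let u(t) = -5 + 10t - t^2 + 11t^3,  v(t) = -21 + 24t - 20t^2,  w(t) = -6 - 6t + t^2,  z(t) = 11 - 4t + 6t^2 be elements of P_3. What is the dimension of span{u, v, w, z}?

Represent each element by its coordinate vector in ℝ⁴.
Apply Gaussian elimination to the matrix whose rows are u, v, w, z.
Reduction leaves 3 leading entries, giving rank 3.

dim = 3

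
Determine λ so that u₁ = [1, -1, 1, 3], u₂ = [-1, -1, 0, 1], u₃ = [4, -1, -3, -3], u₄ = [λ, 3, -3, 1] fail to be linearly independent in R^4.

The set is linearly dependent precisely when det[u₁; u₂; u₃; u₄] = 0.
Expanding, det = 104 - 2*λ.
Solving 104 - 2*λ = 0 yields λ = 52.

λ = 52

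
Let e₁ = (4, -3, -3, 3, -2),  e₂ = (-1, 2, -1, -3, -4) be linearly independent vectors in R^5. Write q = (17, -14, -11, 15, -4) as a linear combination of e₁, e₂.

Since e₁, e₂ are independent, the coefficients expressing q are uniquely determined by a linear system.
The system has the unique solution (a₁, a₂) = (4, -1).

q = 4e₁ - e₂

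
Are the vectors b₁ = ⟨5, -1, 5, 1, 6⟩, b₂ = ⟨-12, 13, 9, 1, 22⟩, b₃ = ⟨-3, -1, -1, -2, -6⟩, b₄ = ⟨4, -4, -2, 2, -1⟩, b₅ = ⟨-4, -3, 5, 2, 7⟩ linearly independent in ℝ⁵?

linearly dependent

Place the vectors as rows of a 5×5 matrix and reduce to echelon form.
The reduction yields 4 nonzero rows, so the rank is 4.
Since rank 4 < 5, the set is linearly dependent.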